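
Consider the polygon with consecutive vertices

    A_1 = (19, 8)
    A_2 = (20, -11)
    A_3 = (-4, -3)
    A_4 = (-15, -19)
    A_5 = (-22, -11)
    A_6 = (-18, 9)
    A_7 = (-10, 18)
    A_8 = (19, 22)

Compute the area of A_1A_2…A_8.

1076.5

Apply the surveyor's formula: 2A = Σ (x_i·y_{i+1} − x_{i+1}·y_i), indices taken mod 8.
A_1→A_2: (19)(-11) − (20)(8) = -369
A_2→A_3: (20)(-3) − (-4)(-11) = -104
A_3→A_4: (-4)(-19) − (-15)(-3) = 31
A_4→A_5: (-15)(-11) − (-22)(-19) = -253
A_5→A_6: (-22)(9) − (-18)(-11) = -396
A_6→A_7: (-18)(18) − (-10)(9) = -234
A_7→A_8: (-10)(22) − (19)(18) = -562
A_8→A_1: (19)(8) − (19)(22) = -266
Σ = -2153
Area = |Σ|/2 = 1076.5.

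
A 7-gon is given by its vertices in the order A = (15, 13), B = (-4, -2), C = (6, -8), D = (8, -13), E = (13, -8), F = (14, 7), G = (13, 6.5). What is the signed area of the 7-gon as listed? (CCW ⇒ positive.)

Apply the shoelace (surveyor's) formula: 2A = Σ (x_i·y_{i+1} − x_{i+1}·y_i), indices taken mod 7.
Σ = (22) + (44) + (-14) + (105) + (203) + (0) + (71.5) = 431.5
Signed area = Σ/2 = 215.75 (positive ⇒ counter-clockwise traversal).

215.75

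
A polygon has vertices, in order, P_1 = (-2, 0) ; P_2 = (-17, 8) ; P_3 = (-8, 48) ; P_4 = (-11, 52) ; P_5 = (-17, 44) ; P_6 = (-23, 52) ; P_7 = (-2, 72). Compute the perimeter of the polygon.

184

|P_1P_2| = √((-15)² + (8)²) = √289 = 17
|P_2P_3| = √((9)² + (40)²) = √1681 = 41
|P_3P_4| = √((-3)² + (4)²) = √25 = 5
|P_4P_5| = √((-6)² + (-8)²) = √100 = 10
|P_5P_6| = √((-6)² + (8)²) = √100 = 10
|P_6P_7| = √((21)² + (20)²) = √841 = 29
|P_7P_1| = √((0)² + (-72)²) = √5184 = 72
Perimeter = 17 + 41 + 5 + 10 + 10 + 29 + 72 = 184.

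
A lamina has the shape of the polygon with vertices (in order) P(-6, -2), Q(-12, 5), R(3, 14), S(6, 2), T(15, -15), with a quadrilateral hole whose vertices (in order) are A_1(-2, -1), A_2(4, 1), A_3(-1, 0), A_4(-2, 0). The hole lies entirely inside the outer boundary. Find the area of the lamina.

Outer boundary:
Cross-terms: -54, -183, -78, -120, -120  ⇒  Σ = -555
Area = |Σ|/2 = 277.5.
Hole:
Apply Gauss's area formula: 2A = Σ (x_i·y_{i+1} − x_{i+1}·y_i), indices taken mod 4.
Cross-terms: 2, 1, 0, 2  ⇒  Σ = 5
Area = |Σ|/2 = 2.5.
Net area = 277.5 − 2.5 = 275.

275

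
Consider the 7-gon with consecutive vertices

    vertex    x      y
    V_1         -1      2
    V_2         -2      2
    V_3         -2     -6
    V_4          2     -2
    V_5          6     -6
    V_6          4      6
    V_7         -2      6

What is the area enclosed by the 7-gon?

Σ = (2) + (16) + (16) + (0) + (60) + (36) + (2) = 132
Area = |Σ|/2 = 66.

66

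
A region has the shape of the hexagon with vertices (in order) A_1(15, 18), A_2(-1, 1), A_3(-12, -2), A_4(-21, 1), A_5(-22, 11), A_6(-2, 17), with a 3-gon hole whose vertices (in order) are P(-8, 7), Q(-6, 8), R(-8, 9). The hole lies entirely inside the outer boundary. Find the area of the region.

Outer boundary:
Apply the surveyor's formula: 2A = Σ (x_i·y_{i+1} − x_{i+1}·y_i), indices taken mod 6.
Σ = (33) + (14) + (-54) + (-209) + (-352) + (-291) = -859
Area = |Σ|/2 = 429.5.
Hole:
Σ = (-22) + (10) + (16) = 4
Area = |Σ|/2 = 2.
Net area = 429.5 − 2 = 427.5.

427.5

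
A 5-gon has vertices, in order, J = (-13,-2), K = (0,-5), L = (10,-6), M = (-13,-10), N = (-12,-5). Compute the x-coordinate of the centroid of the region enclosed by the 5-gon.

Apply Gauss's area formula. First the cross-terms c_i = x_i·y_{i+1} − x_{i+1}·y_i:
  65, 50, -178, -55, -41  ⇒  2A = -159, A = -79.5.
Then Σ (x_i + x_{i+1})·c_i = 2589, so x̄ = 2589 / (6·(-79.5)) = -863/159.

-863/159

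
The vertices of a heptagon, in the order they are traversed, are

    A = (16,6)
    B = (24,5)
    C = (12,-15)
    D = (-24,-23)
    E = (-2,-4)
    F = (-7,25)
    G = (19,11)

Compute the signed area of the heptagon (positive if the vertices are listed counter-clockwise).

Apply the shoelace (surveyor's) formula: 2A = Σ (x_i·y_{i+1} − x_{i+1}·y_i), indices taken mod 7.
A→B: (16)(5) − (24)(6) = -64
B→C: (24)(-15) − (12)(5) = -420
C→D: (12)(-23) − (-24)(-15) = -636
D→E: (-24)(-4) − (-2)(-23) = 50
E→F: (-2)(25) − (-7)(-4) = -78
F→G: (-7)(11) − (19)(25) = -552
G→A: (19)(6) − (16)(11) = -62
Σ = -1762
Signed area = Σ/2 = -881 (negative ⇒ clockwise traversal).

-881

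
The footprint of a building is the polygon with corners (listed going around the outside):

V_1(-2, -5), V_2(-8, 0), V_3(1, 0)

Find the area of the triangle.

Apply the shoelace (surveyor's) formula: 2A = Σ (x_i·y_{i+1} − x_{i+1}·y_i), indices taken mod 3.
Σ = (-40) + (0) + (-5) = -45
Area = |Σ|/2 = 22.5.

22.5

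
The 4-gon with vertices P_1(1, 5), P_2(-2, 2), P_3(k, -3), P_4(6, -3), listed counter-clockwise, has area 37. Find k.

-1

The doubled signed area Σ (x_i y_{i+1} − x_{i+1} y_i) is linear in k.
With k=0 it equals 69; the coefficient of k is -5 (from the two edges through P_3).
So -5·k + 69 = 2·37 = 74 ⇒ k = -1.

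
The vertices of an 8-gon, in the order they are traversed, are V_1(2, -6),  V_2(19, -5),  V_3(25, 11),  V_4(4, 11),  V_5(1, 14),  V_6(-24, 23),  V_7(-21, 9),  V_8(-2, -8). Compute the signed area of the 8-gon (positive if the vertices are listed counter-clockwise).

Σ = (104) + (334) + (231) + (45) + (359) + (267) + (186) + (28) = 1554
Signed area = Σ/2 = 777 (positive ⇒ counter-clockwise traversal).

777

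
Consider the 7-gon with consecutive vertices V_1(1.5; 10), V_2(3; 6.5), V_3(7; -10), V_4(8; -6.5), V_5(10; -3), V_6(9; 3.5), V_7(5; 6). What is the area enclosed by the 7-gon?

V_1→V_2: (1.5)(6.5) − (3)(10) = -20.25
V_2→V_3: (3)(-10) − (7)(6.5) = -75.5
V_3→V_4: (7)(-6.5) − (8)(-10) = 34.5
V_4→V_5: (8)(-3) − (10)(-6.5) = 41
V_5→V_6: (10)(3.5) − (9)(-3) = 62
V_6→V_7: (9)(6) − (5)(3.5) = 36.5
V_7→V_1: (5)(10) − (1.5)(6) = 41
Σ = 119.25
Area = |Σ|/2 = 59.625.

59.625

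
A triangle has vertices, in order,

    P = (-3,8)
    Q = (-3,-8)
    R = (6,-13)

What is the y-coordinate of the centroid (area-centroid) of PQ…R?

Apply Gauss's area formula. First the cross-terms c_i = x_i·y_{i+1} − x_{i+1}·y_i:
  48, 87, 9  ⇒  2A = 144, A = 72.
Then Σ (y_i + y_{i+1})·c_i = -1872, so ȳ = -1872 / (6·72) = -13/3.

-13/3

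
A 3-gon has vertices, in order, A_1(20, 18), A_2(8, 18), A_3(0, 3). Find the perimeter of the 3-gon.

|A_1A_2| = √((-12)² + (0)²) = √144 = 12
|A_2A_3| = √((-8)² + (-15)²) = √289 = 17
|A_3A_1| = √((20)² + (15)²) = √625 = 25
Perimeter = 12 + 17 + 25 = 54.

54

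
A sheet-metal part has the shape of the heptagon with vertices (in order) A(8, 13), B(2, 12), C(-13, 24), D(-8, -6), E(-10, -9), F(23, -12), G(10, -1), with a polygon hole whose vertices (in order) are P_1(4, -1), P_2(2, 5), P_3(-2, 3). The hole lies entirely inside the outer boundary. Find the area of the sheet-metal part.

545

Outer boundary:
Apply the shoelace formula: 2A = Σ (x_i·y_{i+1} − x_{i+1}·y_i), indices taken mod 7.
Σ = (70) + (204) + (270) + (12) + (327) + (97) + (138) = 1118
Area = |Σ|/2 = 559.
Hole:
Apply Gauss's area formula: 2A = Σ (x_i·y_{i+1} − x_{i+1}·y_i), indices taken mod 3.
P_1→P_2: (4)(5) − (2)(-1) = 22
P_2→P_3: (2)(3) − (-2)(5) = 16
P_3→P_1: (-2)(-1) − (4)(3) = -10
Σ = 28
Area = |Σ|/2 = 14.
Net area = 559 − 14 = 545.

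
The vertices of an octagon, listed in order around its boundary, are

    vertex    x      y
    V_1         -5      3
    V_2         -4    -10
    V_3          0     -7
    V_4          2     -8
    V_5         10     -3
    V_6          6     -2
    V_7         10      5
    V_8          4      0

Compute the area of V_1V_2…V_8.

Apply the surveyor's formula: 2A = Σ (x_i·y_{i+1} − x_{i+1}·y_i), indices taken mod 8.
Σ = (62) + (28) + (14) + (74) + (-2) + (50) + (-20) + (12) = 218
Area = |Σ|/2 = 109.

109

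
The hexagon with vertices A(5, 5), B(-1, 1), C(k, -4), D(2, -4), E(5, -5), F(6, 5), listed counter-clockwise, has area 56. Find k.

-4

The doubled signed area Σ (x_i y_{i+1} − x_{i+1} y_i) is linear in k.
With k=0 it equals 92; the coefficient of k is -5 (from the two edges through C).
So -5·k + 92 = 2·56 = 112 ⇒ k = -4.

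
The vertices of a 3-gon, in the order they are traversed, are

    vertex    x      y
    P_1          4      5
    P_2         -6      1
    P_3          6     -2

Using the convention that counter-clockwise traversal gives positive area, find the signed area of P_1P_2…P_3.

Apply the surveyor's formula: 2A = Σ (x_i·y_{i+1} − x_{i+1}·y_i), indices taken mod 3.
Σ = (34) + (6) + (38) = 78
Signed area = Σ/2 = 39 (positive ⇒ counter-clockwise traversal).

39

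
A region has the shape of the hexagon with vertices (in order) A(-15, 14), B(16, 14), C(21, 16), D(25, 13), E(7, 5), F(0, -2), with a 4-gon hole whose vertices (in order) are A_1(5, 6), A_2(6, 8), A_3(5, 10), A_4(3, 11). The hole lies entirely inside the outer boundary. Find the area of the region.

Outer boundary:
Apply the shoelace formula: 2A = Σ (x_i·y_{i+1} − x_{i+1}·y_i), indices taken mod 6.
Σ = (-434) + (-38) + (-127) + (34) + (-14) + (-30) = -609
Area = |Σ|/2 = 304.5.
Hole:
Σ = (4) + (20) + (25) + (-37) = 12
Area = |Σ|/2 = 6.
Net area = 304.5 − 6 = 298.5.

298.5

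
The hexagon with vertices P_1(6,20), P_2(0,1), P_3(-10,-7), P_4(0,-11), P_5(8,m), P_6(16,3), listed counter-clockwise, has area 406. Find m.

-17

The doubled signed area Σ (x_i y_{i+1} − x_{i+1} y_i) is linear in m.
With m=0 it equals 540; the coefficient of m is -16 (from the two edges through P_5).
So -16·m + 540 = 2·406 = 812 ⇒ m = -17.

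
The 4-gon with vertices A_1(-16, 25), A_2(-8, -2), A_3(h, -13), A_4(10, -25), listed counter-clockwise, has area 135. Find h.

The doubled signed area Σ (x_i y_{i+1} − x_{i+1} y_i) is linear in h.
With h=0 it equals 316; the coefficient of h is -23 (from the two edges through A_3).
So -23·h + 316 = 2·135 = 270 ⇒ h = 2.

2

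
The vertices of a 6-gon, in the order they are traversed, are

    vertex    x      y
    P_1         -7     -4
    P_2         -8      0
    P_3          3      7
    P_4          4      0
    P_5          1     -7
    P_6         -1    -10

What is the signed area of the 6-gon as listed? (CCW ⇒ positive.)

-113.5

Apply Gauss's area formula: 2A = Σ (x_i·y_{i+1} − x_{i+1}·y_i), indices taken mod 6.
Σ = (-32) + (-56) + (-28) + (-28) + (-17) + (-66) = -227
Signed area = Σ/2 = -113.5 (negative ⇒ clockwise traversal).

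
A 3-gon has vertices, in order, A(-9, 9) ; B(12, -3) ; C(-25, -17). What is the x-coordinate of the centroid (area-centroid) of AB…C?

-22/3

Apply the shoelace (surveyor's) formula. First the cross-terms c_i = x_i·y_{i+1} − x_{i+1}·y_i:
  -81, -279, -378  ⇒  2A = -738, A = -369.
Then Σ (x_i + x_{i+1})·c_i = 16236, so x̄ = 16236 / (6·(-369)) = -22/3.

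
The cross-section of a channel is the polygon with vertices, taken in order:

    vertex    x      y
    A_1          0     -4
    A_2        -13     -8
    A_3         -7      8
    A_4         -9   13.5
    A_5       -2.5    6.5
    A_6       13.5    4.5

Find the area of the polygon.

Apply the shoelace formula: 2A = Σ (x_i·y_{i+1} − x_{i+1}·y_i), indices taken mod 6.
Σ = (-52) + (-160) + (-22.5) + (-24.75) + (-99) + (-54) = -412.25
Area = |Σ|/2 = 206.125.

206.125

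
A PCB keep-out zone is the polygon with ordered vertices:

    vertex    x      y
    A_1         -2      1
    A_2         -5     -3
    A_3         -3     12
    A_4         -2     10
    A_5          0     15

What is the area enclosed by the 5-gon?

32

Apply the surveyor's formula: 2A = Σ (x_i·y_{i+1} − x_{i+1}·y_i), indices taken mod 5.
Σ = (11) + (-69) + (-6) + (-30) + (30) = -64
Area = |Σ|/2 = 32.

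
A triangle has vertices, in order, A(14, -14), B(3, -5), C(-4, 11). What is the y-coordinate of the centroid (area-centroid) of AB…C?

Apply the shoelace (surveyor's) formula. First the cross-terms c_i = x_i·y_{i+1} − x_{i+1}·y_i:
  -28, 13, -98  ⇒  2A = -113, A = -56.5.
Then Σ (y_i + y_{i+1})·c_i = 904, so ȳ = 904 / (6·(-56.5)) = -8/3.

-8/3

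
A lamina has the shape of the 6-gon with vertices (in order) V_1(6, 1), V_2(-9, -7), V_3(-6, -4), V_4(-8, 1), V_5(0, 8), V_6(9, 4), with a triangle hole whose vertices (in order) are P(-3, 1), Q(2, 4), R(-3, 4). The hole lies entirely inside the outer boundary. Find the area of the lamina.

106.5

Outer boundary:
V_1→V_2: (6)(-7) − (-9)(1) = -33
V_2→V_3: (-9)(-4) − (-6)(-7) = -6
V_3→V_4: (-6)(1) − (-8)(-4) = -38
V_4→V_5: (-8)(8) − (0)(1) = -64
V_5→V_6: (0)(4) − (9)(8) = -72
V_6→V_1: (9)(1) − (6)(4) = -15
Σ = -228
Area = |Σ|/2 = 114.
Hole:
Apply the surveyor's formula: 2A = Σ (x_i·y_{i+1} − x_{i+1}·y_i), indices taken mod 3.
P→Q: (-3)(4) − (2)(1) = -14
Q→R: (2)(4) − (-3)(4) = 20
R→P: (-3)(1) − (-3)(4) = 9
Σ = 15
Area = |Σ|/2 = 7.5.
Net area = 114 − 7.5 = 106.5.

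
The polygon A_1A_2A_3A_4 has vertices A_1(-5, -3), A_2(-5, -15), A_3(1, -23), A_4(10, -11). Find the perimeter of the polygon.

54

|A_1A_2| = √((0)² + (-12)²) = √144 = 12
|A_2A_3| = √((6)² + (-8)²) = √100 = 10
|A_3A_4| = √((9)² + (12)²) = √225 = 15
|A_4A_1| = √((-15)² + (8)²) = √289 = 17
Perimeter = 12 + 10 + 15 + 17 = 54.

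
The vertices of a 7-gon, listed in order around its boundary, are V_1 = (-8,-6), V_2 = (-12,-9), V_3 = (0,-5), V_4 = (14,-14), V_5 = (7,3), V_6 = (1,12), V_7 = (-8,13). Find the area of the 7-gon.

306

Apply the surveyor's formula: 2A = Σ (x_i·y_{i+1} − x_{i+1}·y_i), indices taken mod 7.
Σ = (0) + (60) + (70) + (140) + (81) + (109) + (152) = 612
Area = |Σ|/2 = 306.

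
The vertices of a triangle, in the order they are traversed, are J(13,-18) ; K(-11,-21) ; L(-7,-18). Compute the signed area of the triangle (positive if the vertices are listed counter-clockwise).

Σ = (-471) + (51) + (360) = -60
Signed area = Σ/2 = -30 (negative ⇒ clockwise traversal).

-30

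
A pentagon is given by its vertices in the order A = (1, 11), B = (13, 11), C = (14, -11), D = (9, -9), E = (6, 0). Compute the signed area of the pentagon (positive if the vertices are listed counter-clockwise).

A→B: (1)(11) − (13)(11) = -132
B→C: (13)(-11) − (14)(11) = -297
C→D: (14)(-9) − (9)(-11) = -27
D→E: (9)(0) − (6)(-9) = 54
E→A: (6)(11) − (1)(0) = 66
Σ = -336
Signed area = Σ/2 = -168 (negative ⇒ clockwise traversal).

-168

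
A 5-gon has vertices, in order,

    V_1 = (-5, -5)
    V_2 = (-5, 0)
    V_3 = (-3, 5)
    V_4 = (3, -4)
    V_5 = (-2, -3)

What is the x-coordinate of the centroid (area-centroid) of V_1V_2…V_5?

-2.08

Apply the shoelace (surveyor's) formula. First the cross-terms c_i = x_i·y_{i+1} − x_{i+1}·y_i:
  -25, -25, -3, -17, -5  ⇒  2A = -75, A = -37.5.
Then Σ (x_i + x_{i+1})·c_i = 468, so x̄ = 468 / (6·(-37.5)) = -2.08.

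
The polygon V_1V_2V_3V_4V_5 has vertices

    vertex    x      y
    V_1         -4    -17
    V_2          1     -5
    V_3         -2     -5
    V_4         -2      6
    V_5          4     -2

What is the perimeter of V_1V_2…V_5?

|V_1V_2| = √((5)² + (12)²) = √169 = 13
|V_2V_3| = √((-3)² + (0)²) = √9 = 3
|V_3V_4| = √((0)² + (11)²) = √121 = 11
|V_4V_5| = √((6)² + (-8)²) = √100 = 10
|V_5V_1| = √((-8)² + (-15)²) = √289 = 17
Perimeter = 13 + 3 + 11 + 10 + 17 = 54.

54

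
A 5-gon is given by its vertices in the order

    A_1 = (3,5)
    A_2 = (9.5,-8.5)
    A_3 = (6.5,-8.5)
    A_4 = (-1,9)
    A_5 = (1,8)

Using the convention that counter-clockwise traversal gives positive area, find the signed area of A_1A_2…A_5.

Σ = (-73) + (-25.5) + (50) + (-17) + (-19) = -84.5
Signed area = Σ/2 = -42.25 (negative ⇒ clockwise traversal).

-42.25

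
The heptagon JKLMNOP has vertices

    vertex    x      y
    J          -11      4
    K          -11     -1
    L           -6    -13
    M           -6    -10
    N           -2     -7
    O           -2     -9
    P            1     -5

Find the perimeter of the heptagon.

|JK| = √((0)² + (-5)²) = √25 = 5
|KL| = √((5)² + (-12)²) = √169 = 13
|LM| = √((0)² + (3)²) = √9 = 3
|MN| = √((4)² + (3)²) = √25 = 5
|NO| = √((0)² + (-2)²) = √4 = 2
|OP| = √((3)² + (4)²) = √25 = 5
|PJ| = √((-12)² + (9)²) = √225 = 15
Perimeter = 5 + 13 + 3 + 5 + 2 + 5 + 15 = 48.

48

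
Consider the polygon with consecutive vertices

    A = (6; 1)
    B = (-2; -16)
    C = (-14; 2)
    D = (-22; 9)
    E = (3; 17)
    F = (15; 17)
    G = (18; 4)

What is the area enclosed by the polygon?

630.5

Cross-terms: -94, -228, -82, -401, -204, -246, -6  ⇒  Σ = -1261
Area = |Σ|/2 = 630.5.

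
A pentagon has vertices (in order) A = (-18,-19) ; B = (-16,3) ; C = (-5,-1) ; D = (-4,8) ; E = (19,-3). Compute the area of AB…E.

Apply the shoelace formula: 2A = Σ (x_i·y_{i+1} − x_{i+1}·y_i), indices taken mod 5.
Σ = (-358) + (31) + (-44) + (-140) + (-415) = -926
Area = |Σ|/2 = 463.

463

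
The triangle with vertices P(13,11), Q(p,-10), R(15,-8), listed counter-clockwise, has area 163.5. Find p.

The doubled signed area Σ (x_i y_{i+1} − x_{i+1} y_i) is linear in p.
With p=0 it equals 289; the coefficient of p is -19 (from the two edges through Q).
So -19·p + 289 = 2·163.5 = 327 ⇒ p = -2.

-2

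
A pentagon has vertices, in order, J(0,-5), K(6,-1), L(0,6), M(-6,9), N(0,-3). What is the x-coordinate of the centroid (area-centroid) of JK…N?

0.2

Apply Gauss's area formula. First the cross-terms c_i = x_i·y_{i+1} − x_{i+1}·y_i:
  30, 36, 36, 18, 0  ⇒  2A = 120, A = 60.
Then Σ (x_i + x_{i+1})·c_i = 72, so x̄ = 72 / (6·60) = 0.2.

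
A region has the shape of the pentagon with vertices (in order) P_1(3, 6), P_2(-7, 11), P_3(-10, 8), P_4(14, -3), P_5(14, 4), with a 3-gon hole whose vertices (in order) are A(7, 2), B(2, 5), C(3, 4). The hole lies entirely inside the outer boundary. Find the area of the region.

107.5

Outer boundary:
Apply the surveyor's formula: 2A = Σ (x_i·y_{i+1} − x_{i+1}·y_i), indices taken mod 5.
Cross-terms: 75, 54, -82, 98, 72  ⇒  Σ = 217
Area = |Σ|/2 = 108.5.
Hole:
Apply the shoelace (surveyor's) formula: 2A = Σ (x_i·y_{i+1} − x_{i+1}·y_i), indices taken mod 3.
Σ = (31) + (-7) + (-22) = 2
Area = |Σ|/2 = 1.
Net area = 108.5 − 1 = 107.5.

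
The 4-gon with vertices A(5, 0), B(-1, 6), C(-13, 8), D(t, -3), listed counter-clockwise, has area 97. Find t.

-5

The doubled signed area Σ (x_i y_{i+1} − x_{i+1} y_i) is linear in t.
With t=0 it equals 154; the coefficient of t is -8 (from the two edges through D).
So -8·t + 154 = 2·97 = 194 ⇒ t = -5.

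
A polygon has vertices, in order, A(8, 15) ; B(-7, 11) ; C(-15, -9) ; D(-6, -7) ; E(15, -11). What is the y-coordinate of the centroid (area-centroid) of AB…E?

236/239

Apply the shoelace formula. First the cross-terms c_i = x_i·y_{i+1} − x_{i+1}·y_i:
  193, 228, 51, 171, 313  ⇒  2A = 956, A = 478.
Then Σ (y_i + y_{i+1})·c_i = 2832, so ȳ = 2832 / (6·478) = 236/239.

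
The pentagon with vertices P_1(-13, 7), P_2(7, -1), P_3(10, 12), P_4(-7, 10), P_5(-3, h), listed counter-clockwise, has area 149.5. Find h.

8

The doubled signed area Σ (x_i y_{i+1} − x_{i+1} y_i) is linear in h.
With h=0 it equals 251; the coefficient of h is 6 (from the two edges through P_5).
So 6·h + 251 = 2·149.5 = 299 ⇒ h = 8.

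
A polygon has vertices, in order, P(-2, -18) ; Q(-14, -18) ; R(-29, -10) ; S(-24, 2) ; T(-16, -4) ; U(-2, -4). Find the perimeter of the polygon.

80

|PQ| = √((-12)² + (0)²) = √144 = 12
|QR| = √((-15)² + (8)²) = √289 = 17
|RS| = √((5)² + (12)²) = √169 = 13
|ST| = √((8)² + (-6)²) = √100 = 10
|TU| = √((14)² + (0)²) = √196 = 14
|UP| = √((0)² + (-14)²) = √196 = 14
Perimeter = 12 + 17 + 13 + 10 + 14 + 14 = 80.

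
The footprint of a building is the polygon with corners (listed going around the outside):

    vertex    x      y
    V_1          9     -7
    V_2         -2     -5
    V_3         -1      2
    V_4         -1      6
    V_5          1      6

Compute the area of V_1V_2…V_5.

72.5

Apply Gauss's area formula: 2A = Σ (x_i·y_{i+1} − x_{i+1}·y_i), indices taken mod 5.
Cross-terms: -59, -9, -4, -12, -61  ⇒  Σ = -145
Area = |Σ|/2 = 72.5.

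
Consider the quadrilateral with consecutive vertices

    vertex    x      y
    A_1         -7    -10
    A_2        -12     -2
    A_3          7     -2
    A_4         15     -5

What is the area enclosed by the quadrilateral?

129

Apply the shoelace (surveyor's) formula: 2A = Σ (x_i·y_{i+1} − x_{i+1}·y_i), indices taken mod 4.
A_1→A_2: (-7)(-2) − (-12)(-10) = -106
A_2→A_3: (-12)(-2) − (7)(-2) = 38
A_3→A_4: (7)(-5) − (15)(-2) = -5
A_4→A_1: (15)(-10) − (-7)(-5) = -185
Σ = -258
Area = |Σ|/2 = 129.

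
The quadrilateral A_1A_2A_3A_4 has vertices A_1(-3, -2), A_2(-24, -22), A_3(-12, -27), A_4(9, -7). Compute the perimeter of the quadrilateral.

|A_1A_2| = √((-21)² + (-20)²) = √841 = 29
|A_2A_3| = √((12)² + (-5)²) = √169 = 13
|A_3A_4| = √((21)² + (20)²) = √841 = 29
|A_4A_1| = √((-12)² + (5)²) = √169 = 13
Perimeter = 29 + 13 + 29 + 13 = 84.

84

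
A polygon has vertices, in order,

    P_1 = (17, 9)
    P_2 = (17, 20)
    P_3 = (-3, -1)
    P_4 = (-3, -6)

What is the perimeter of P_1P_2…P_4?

|P_1P_2| = √((0)² + (11)²) = √121 = 11
|P_2P_3| = √((-20)² + (-21)²) = √841 = 29
|P_3P_4| = √((0)² + (-5)²) = √25 = 5
|P_4P_1| = √((20)² + (15)²) = √625 = 25
Perimeter = 11 + 29 + 5 + 25 = 70.

70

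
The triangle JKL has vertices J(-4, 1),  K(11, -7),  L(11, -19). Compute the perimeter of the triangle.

54

|JK| = √((15)² + (-8)²) = √289 = 17
|KL| = √((0)² + (-12)²) = √144 = 12
|LJ| = √((-15)² + (20)²) = √625 = 25
Perimeter = 17 + 12 + 25 = 54.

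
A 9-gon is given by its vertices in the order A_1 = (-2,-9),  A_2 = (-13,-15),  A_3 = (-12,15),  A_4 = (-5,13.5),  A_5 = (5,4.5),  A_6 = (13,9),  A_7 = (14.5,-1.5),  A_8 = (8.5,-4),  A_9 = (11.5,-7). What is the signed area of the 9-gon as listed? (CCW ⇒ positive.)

-489.375

Apply the shoelace (surveyor's) formula: 2A = Σ (x_i·y_{i+1} − x_{i+1}·y_i), indices taken mod 9.
A_1→A_2: (-2)(-15) − (-13)(-9) = -87
A_2→A_3: (-13)(15) − (-12)(-15) = -375
A_3→A_4: (-12)(13.5) − (-5)(15) = -87
A_4→A_5: (-5)(4.5) − (5)(13.5) = -90
A_5→A_6: (5)(9) − (13)(4.5) = -13.5
A_6→A_7: (13)(-1.5) − (14.5)(9) = -150
A_7→A_8: (14.5)(-4) − (8.5)(-1.5) = -45.25
A_8→A_9: (8.5)(-7) − (11.5)(-4) = -13.5
A_9→A_1: (11.5)(-9) − (-2)(-7) = -117.5
Σ = -978.75
Signed area = Σ/2 = -489.375 (negative ⇒ clockwise traversal).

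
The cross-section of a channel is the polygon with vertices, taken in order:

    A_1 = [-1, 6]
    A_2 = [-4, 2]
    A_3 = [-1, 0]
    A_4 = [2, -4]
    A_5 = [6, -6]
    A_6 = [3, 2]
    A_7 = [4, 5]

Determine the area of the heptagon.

53

Apply the shoelace (surveyor's) formula: 2A = Σ (x_i·y_{i+1} − x_{i+1}·y_i), indices taken mod 7.
Cross-terms: 22, 2, 4, 12, 30, 7, 29  ⇒  Σ = 106
Area = |Σ|/2 = 53.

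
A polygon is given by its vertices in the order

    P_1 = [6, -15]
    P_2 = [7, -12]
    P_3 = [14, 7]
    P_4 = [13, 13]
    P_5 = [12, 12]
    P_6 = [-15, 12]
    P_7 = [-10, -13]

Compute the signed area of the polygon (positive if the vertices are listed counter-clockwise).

Σ = (33) + (217) + (91) + (0) + (324) + (315) + (228) = 1208
Signed area = Σ/2 = 604 (positive ⇒ counter-clockwise traversal).

604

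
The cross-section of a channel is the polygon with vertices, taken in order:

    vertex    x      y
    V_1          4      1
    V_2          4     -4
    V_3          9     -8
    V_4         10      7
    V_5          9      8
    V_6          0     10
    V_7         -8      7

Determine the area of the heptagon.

139

Σ = (-20) + (4) + (143) + (17) + (90) + (80) + (-36) = 278
Area = |Σ|/2 = 139.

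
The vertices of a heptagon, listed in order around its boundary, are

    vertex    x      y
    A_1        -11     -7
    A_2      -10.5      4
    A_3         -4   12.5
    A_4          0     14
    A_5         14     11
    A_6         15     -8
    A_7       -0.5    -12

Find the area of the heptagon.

Apply the shoelace (surveyor's) formula: 2A = Σ (x_i·y_{i+1} − x_{i+1}·y_i), indices taken mod 7.
A_1→A_2: (-11)(4) − (-10.5)(-7) = -117.5
A_2→A_3: (-10.5)(12.5) − (-4)(4) = -115.25
A_3→A_4: (-4)(14) − (0)(12.5) = -56
A_4→A_5: (0)(11) − (14)(14) = -196
A_5→A_6: (14)(-8) − (15)(11) = -277
A_6→A_7: (15)(-12) − (-0.5)(-8) = -184
A_7→A_1: (-0.5)(-7) − (-11)(-12) = -128.5
Σ = -1074.25
Area = |Σ|/2 = 537.125.

537.125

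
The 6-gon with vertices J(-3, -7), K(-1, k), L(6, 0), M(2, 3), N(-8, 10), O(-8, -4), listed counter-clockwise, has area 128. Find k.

The doubled signed area Σ (x_i y_{i+1} − x_{i+1} y_i) is linear in k.
With k=0 it equals 211; the coefficient of k is -9 (from the two edges through K).
So -9·k + 211 = 2·128 = 256 ⇒ k = -5.

-5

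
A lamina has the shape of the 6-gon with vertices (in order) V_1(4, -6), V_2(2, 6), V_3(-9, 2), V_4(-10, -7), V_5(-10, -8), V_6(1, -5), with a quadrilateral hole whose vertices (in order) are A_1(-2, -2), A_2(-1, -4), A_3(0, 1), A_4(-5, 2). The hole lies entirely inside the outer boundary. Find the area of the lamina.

117.5

Outer boundary:
Apply Gauss's area formula: 2A = Σ (x_i·y_{i+1} − x_{i+1}·y_i), indices taken mod 6.
Σ = (36) + (58) + (83) + (10) + (58) + (14) = 259
Area = |Σ|/2 = 129.5.
Hole:
Σ = (6) + (-1) + (5) + (14) = 24
Area = |Σ|/2 = 12.
Net area = 129.5 − 12 = 117.5.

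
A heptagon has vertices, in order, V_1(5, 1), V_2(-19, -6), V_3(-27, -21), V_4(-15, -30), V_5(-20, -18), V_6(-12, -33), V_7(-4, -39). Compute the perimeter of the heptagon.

138

|V_1V_2| = √((-24)² + (-7)²) = √625 = 25
|V_2V_3| = √((-8)² + (-15)²) = √289 = 17
|V_3V_4| = √((12)² + (-9)²) = √225 = 15
|V_4V_5| = √((-5)² + (12)²) = √169 = 13
|V_5V_6| = √((8)² + (-15)²) = √289 = 17
|V_6V_7| = √((8)² + (-6)²) = √100 = 10
|V_7V_1| = √((9)² + (40)²) = √1681 = 41
Perimeter = 25 + 17 + 15 + 13 + 17 + 10 + 41 = 138.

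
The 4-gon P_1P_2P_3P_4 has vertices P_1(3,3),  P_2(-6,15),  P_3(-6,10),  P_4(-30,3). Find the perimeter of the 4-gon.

|P_1P_2| = √((-9)² + (12)²) = √225 = 15
|P_2P_3| = √((0)² + (-5)²) = √25 = 5
|P_3P_4| = √((-24)² + (-7)²) = √625 = 25
|P_4P_1| = √((33)² + (0)²) = √1089 = 33
Perimeter = 15 + 5 + 25 + 33 = 78.

78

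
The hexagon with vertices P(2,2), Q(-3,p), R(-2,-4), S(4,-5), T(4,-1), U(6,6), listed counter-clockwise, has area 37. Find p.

The doubled signed area Σ (x_i y_{i+1} − x_{i+1} y_i) is linear in p.
With p=0 it equals 90; the coefficient of p is 4 (from the two edges through Q).
So 4·p + 90 = 2·37 = 74 ⇒ p = -4.

-4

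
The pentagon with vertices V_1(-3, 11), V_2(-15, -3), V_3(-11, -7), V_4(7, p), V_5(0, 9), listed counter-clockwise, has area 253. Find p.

The doubled signed area Σ (x_i y_{i+1} − x_{i+1} y_i) is linear in p.
With p=0 it equals 385; the coefficient of p is -11 (from the two edges through V_4).
So -11·p + 385 = 2·253 = 506 ⇒ p = -11.

-11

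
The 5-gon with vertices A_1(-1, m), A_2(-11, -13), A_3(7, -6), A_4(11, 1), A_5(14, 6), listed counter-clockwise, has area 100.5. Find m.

Write out the shoelace sum; only the two edges meeting at A_1 involve m:
2·Area = [(14·m − (-1)·6) + ((-1)·(-13) − (-11)·m)] + 282
       = 25·m + 301 = 201
⇒ m = -4.

-4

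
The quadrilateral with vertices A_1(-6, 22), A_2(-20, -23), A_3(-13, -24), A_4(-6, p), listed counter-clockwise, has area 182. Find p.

17

The doubled signed area Σ (x_i y_{i+1} − x_{i+1} y_i) is linear in p.
With p=0 it equals 483; the coefficient of p is -7 (from the two edges through A_4).
So -7·p + 483 = 2·182 = 364 ⇒ p = 17.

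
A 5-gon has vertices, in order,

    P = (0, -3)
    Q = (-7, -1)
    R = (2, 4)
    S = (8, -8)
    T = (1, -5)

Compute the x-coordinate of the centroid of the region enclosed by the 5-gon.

19/15

Apply the shoelace (surveyor's) formula. First the cross-terms c_i = x_i·y_{i+1} − x_{i+1}·y_i:
  -21, -26, -48, -32, -3  ⇒  2A = -130, A = -65.
Then Σ (x_i + x_{i+1})·c_i = -494, so x̄ = -494 / (6·(-65)) = 19/15.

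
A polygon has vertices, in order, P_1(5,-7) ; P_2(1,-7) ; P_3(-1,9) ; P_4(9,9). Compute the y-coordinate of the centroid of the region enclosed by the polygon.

15/7

Apply Gauss's area formula. First the cross-terms c_i = x_i·y_{i+1} − x_{i+1}·y_i:
  -28, 2, -90, -108  ⇒  2A = -224, A = -112.
Then Σ (y_i + y_{i+1})·c_i = -1440, so ȳ = -1440 / (6·(-112)) = 15/7.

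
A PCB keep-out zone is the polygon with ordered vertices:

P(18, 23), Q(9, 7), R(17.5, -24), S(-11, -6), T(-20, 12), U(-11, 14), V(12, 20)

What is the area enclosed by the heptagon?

Σ = (-81) + (-338.5) + (-369) + (-252) + (-148) + (-388) + (-84) = -1660.5
Area = |Σ|/2 = 830.25.

830.25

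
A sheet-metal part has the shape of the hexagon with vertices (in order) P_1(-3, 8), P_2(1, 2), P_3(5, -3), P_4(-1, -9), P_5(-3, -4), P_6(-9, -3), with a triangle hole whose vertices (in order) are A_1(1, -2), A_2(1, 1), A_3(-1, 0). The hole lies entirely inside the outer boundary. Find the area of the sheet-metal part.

100

Outer boundary:
Apply the shoelace formula: 2A = Σ (x_i·y_{i+1} − x_{i+1}·y_i), indices taken mod 6.
P_1→P_2: (-3)(2) − (1)(8) = -14
P_2→P_3: (1)(-3) − (5)(2) = -13
P_3→P_4: (5)(-9) − (-1)(-3) = -48
P_4→P_5: (-1)(-4) − (-3)(-9) = -23
P_5→P_6: (-3)(-3) − (-9)(-4) = -27
P_6→P_1: (-9)(8) − (-3)(-3) = -81
Σ = -206
Area = |Σ|/2 = 103.
Hole:
Σ = (3) + (1) + (2) = 6
Area = |Σ|/2 = 3.
Net area = 103 − 3 = 100.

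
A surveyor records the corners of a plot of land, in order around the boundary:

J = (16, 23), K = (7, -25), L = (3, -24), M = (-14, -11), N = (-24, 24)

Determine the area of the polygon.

Σ = (-561) + (-93) + (-369) + (-600) + (-936) = -2559
Area = |Σ|/2 = 1279.5.

1279.5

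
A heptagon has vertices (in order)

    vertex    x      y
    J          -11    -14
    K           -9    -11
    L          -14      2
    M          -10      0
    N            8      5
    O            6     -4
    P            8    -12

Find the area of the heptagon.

Apply the shoelace formula: 2A = Σ (x_i·y_{i+1} − x_{i+1}·y_i), indices taken mod 7.
Cross-terms: -5, -172, 20, -50, -62, -40, -244  ⇒  Σ = -553
Area = |Σ|/2 = 276.5.

276.5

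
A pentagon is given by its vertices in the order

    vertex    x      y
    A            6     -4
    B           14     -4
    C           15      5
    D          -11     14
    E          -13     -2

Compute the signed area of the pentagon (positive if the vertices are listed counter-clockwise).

347.5

Σ = (32) + (130) + (265) + (204) + (64) = 695
Signed area = Σ/2 = 347.5 (positive ⇒ counter-clockwise traversal).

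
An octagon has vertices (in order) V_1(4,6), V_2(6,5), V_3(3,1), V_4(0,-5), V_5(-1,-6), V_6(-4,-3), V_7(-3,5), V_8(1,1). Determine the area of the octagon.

Cross-terms: -16, -9, -15, -5, -21, -29, -8, 2  ⇒  Σ = -101
Area = |Σ|/2 = 50.5.

50.5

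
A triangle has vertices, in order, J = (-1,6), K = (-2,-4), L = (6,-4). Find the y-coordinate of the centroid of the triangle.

Apply the shoelace formula. First the cross-terms c_i = x_i·y_{i+1} − x_{i+1}·y_i:
  16, 32, 32  ⇒  2A = 80, A = 40.
Then Σ (y_i + y_{i+1})·c_i = -160, so ȳ = -160 / (6·40) = -2/3.

-2/3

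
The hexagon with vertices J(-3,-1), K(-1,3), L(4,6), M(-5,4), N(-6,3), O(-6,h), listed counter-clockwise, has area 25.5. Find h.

0

Write out the shoelace sum; only the two edges meeting at O involve h:
2·Area = [((-6)·h − (-6)·3) + ((-6)·(-1) − (-3)·h)] + 27
       = -3·h + 51 = 51
⇒ h = 0.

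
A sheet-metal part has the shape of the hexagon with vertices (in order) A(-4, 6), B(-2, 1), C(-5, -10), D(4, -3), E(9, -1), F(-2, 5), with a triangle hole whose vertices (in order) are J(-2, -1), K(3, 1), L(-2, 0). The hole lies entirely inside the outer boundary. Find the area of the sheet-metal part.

78.5

Outer boundary:
Apply the shoelace (surveyor's) formula: 2A = Σ (x_i·y_{i+1} − x_{i+1}·y_i), indices taken mod 6.
Cross-terms: 8, 25, 55, 23, 43, 8  ⇒  Σ = 162
Area = |Σ|/2 = 81.
Hole:
Σ = (1) + (2) + (2) = 5
Area = |Σ|/2 = 2.5.
Net area = 81 − 2.5 = 78.5.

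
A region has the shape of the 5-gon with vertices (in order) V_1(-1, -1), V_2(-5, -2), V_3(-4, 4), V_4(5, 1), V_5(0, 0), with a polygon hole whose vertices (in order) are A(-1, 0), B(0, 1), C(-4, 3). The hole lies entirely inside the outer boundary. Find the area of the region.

24.5

Outer boundary:
Apply the shoelace formula: 2A = Σ (x_i·y_{i+1} − x_{i+1}·y_i), indices taken mod 5.
Σ = (-3) + (-28) + (-24) + (0) + (0) = -55
Area = |Σ|/2 = 27.5.
Hole:
Apply the surveyor's formula: 2A = Σ (x_i·y_{i+1} − x_{i+1}·y_i), indices taken mod 3.
Σ = (-1) + (4) + (3) = 6
Area = |Σ|/2 = 3.
Net area = 27.5 − 3 = 24.5.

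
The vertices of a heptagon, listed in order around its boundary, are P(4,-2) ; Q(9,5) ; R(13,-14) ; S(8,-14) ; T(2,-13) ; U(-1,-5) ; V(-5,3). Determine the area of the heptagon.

176

Cross-terms: 38, -191, -70, -76, -23, -28, -2  ⇒  Σ = -352
Area = |Σ|/2 = 176.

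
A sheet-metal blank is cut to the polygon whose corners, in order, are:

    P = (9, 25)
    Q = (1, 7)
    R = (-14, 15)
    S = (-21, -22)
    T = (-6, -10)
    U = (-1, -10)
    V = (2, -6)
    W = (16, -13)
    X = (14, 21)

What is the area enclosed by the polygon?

838.5

Cross-terms: 38, 113, 623, 78, 50, 26, 70, 518, 161  ⇒  Σ = 1677
Area = |Σ|/2 = 838.5.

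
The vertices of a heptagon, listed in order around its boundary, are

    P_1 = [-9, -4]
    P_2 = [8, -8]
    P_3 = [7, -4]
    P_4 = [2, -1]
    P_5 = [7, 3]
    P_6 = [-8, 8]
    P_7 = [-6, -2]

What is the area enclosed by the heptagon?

Apply the shoelace formula: 2A = Σ (x_i·y_{i+1} − x_{i+1}·y_i), indices taken mod 7.
Σ = (104) + (24) + (1) + (13) + (80) + (64) + (6) = 292
Area = |Σ|/2 = 146.

146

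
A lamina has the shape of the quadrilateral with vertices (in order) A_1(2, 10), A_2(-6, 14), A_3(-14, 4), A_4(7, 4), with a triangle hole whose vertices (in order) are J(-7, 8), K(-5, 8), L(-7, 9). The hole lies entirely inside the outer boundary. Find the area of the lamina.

Outer boundary:
Apply the shoelace formula: 2A = Σ (x_i·y_{i+1} − x_{i+1}·y_i), indices taken mod 4.
Σ = (88) + (172) + (-84) + (62) = 238
Area = |Σ|/2 = 119.
Hole:
Σ = (-16) + (11) + (7) = 2
Area = |Σ|/2 = 1.
Net area = 119 − 1 = 118.

118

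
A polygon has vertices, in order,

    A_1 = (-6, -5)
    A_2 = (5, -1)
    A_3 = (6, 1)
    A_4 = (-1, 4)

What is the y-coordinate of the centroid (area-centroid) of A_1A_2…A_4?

Apply the shoelace formula. First the cross-terms c_i = x_i·y_{i+1} − x_{i+1}·y_i:
  31, 11, 25, 29  ⇒  2A = 96, A = 48.
Then Σ (y_i + y_{i+1})·c_i = -90, so ȳ = -90 / (6·48) = -0.3125.

-0.3125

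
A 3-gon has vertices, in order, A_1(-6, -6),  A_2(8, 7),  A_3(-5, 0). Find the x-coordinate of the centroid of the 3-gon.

Apply the shoelace formula. First the cross-terms c_i = x_i·y_{i+1} − x_{i+1}·y_i:
  6, 35, 30  ⇒  2A = 71, A = 35.5.
Then Σ (x_i + x_{i+1})·c_i = -213, so x̄ = -213 / (6·35.5) = -1.

-1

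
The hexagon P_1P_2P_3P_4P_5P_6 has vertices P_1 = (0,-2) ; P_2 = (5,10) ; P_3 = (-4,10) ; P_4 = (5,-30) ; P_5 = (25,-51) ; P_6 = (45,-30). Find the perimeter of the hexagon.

|P_1P_2| = √((5)² + (12)²) = √169 = 13
|P_2P_3| = √((-9)² + (0)²) = √81 = 9
|P_3P_4| = √((9)² + (-40)²) = √1681 = 41
|P_4P_5| = √((20)² + (-21)²) = √841 = 29
|P_5P_6| = √((20)² + (21)²) = √841 = 29
|P_6P_1| = √((-45)² + (28)²) = √2809 = 53
Perimeter = 13 + 9 + 41 + 29 + 29 + 53 = 174.

174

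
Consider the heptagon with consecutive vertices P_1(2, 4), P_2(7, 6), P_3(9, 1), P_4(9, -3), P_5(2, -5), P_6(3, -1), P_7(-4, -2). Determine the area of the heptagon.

Cross-terms: -16, -47, -36, -39, 13, -10, -12  ⇒  Σ = -147
Area = |Σ|/2 = 73.5.

73.5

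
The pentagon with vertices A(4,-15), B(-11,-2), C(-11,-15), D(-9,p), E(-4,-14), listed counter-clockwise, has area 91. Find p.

Write out the shoelace sum; only the two edges meeting at D involve p:
2·Area = [((-11)·p − (-9)·(-15)) + ((-9)·(-14) − (-4)·p)] + 86
       = -7·p + 77 = 182
⇒ p = -15.

-15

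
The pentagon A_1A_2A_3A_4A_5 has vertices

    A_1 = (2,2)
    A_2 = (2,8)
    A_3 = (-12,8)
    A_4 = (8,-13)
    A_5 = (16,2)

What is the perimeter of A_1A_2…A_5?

80

|A_1A_2| = √((0)² + (6)²) = √36 = 6
|A_2A_3| = √((-14)² + (0)²) = √196 = 14
|A_3A_4| = √((20)² + (-21)²) = √841 = 29
|A_4A_5| = √((8)² + (15)²) = √289 = 17
|A_5A_1| = √((-14)² + (0)²) = √196 = 14
Perimeter = 6 + 14 + 29 + 17 + 14 = 80.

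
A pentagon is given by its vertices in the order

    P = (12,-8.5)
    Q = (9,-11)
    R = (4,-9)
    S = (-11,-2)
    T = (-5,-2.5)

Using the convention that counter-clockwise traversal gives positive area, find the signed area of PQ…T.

Apply Gauss's area formula: 2A = Σ (x_i·y_{i+1} − x_{i+1}·y_i), indices taken mod 5.
P→Q: (12)(-11) − (9)(-8.5) = -55.5
Q→R: (9)(-9) − (4)(-11) = -37
R→S: (4)(-2) − (-11)(-9) = -107
S→T: (-11)(-2.5) − (-5)(-2) = 17.5
T→P: (-5)(-8.5) − (12)(-2.5) = 72.5
Σ = -109.5
Signed area = Σ/2 = -54.75 (negative ⇒ clockwise traversal).

-54.75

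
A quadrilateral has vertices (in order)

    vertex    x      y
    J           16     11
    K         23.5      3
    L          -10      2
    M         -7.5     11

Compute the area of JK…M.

Cross-terms: -210.5, 77, -95, -258.5  ⇒  Σ = -487
Area = |Σ|/2 = 243.5.

243.5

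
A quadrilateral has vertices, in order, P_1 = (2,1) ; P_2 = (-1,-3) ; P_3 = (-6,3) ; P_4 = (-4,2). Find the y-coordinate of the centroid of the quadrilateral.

Apply the shoelace (surveyor's) formula. First the cross-terms c_i = x_i·y_{i+1} − x_{i+1}·y_i:
  -5, -21, 0, -8  ⇒  2A = -34, A = -17.
Then Σ (y_i + y_{i+1})·c_i = -14, so ȳ = -14 / (6·(-17)) = 7/51.

7/51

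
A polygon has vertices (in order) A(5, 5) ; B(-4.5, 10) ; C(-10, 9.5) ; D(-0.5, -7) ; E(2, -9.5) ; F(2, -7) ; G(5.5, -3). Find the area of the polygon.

151.625

Σ = (72.5) + (57.25) + (74.75) + (18.75) + (5) + (32.5) + (42.5) = 303.25
Area = |Σ|/2 = 151.625.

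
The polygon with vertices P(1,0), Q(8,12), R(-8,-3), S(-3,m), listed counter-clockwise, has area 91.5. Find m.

-12

Write out the shoelace sum; only the two edges meeting at S involve m:
2·Area = [((-8)·m − (-3)·(-3)) + ((-3)·0 − 1·m)] + 84
       = -9·m + 75 = 183
⇒ m = -12.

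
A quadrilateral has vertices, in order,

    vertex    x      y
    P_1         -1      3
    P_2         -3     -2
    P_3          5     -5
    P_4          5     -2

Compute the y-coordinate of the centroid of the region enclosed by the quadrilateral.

Apply the surveyor's formula. First the cross-terms c_i = x_i·y_{i+1} − x_{i+1}·y_i:
  11, 25, 15, 13  ⇒  2A = 64, A = 32.
Then Σ (y_i + y_{i+1})·c_i = -256, so ȳ = -256 / (6·32) = -4/3.

-4/3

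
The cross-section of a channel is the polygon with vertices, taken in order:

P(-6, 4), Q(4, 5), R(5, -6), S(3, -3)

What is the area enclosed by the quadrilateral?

49

Apply the shoelace (surveyor's) formula: 2A = Σ (x_i·y_{i+1} − x_{i+1}·y_i), indices taken mod 4.
Cross-terms: -46, -49, 3, -6  ⇒  Σ = -98
Area = |Σ|/2 = 49.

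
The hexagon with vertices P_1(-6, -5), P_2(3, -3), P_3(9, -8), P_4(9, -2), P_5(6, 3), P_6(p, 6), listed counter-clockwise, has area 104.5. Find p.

-1

Write out the shoelace sum; only the two edges meeting at P_6 involve p:
2·Area = [(6·6 − p·3) + (p·(-5) − (-6)·6)] + 129
       = -8·p + 201 = 209
⇒ p = -1.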